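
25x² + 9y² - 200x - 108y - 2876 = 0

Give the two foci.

(4, -10) and (4, 22)

Collect terms: 25(x² - 8x) + 9(y² - 12y) = 2876
Completing the square gives 25(x - 4)² + 9(y - 6)² = 2876 + 400 + 324 = 3600.
Divide by 3600: (x - 4)²/144 + (y - 6)²/400 = 1
Ellipse, center (4, 6), major axis vertical; a² = 400, b² = 144.
c² = a² - b² = 400 - 144 = 256, so c = 16.
Foci lie on the vertical axis through the center: (h, k ± c).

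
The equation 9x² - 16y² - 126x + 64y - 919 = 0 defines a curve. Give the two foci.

(-8, 2) and (22, 2)

Group the x- and y-terms: 9(x² - 14x) -16(y² - 4y) = 919
Completing the square gives 9(x - 7)² -16(y - 2)² = 919 + 441 - 64 = 1296.
Dividing both sides by 1296: (x - 7)²/144 - (y - 2)²/81 = 1
Hyperbola, center (7, 2), transverse axis horizontal; a² = 144, b² = 81.
c² = a² + b² = 144 + 81 = 225, so c = 15.
Foci lie on the horizontal axis through the center: (h ± c, k).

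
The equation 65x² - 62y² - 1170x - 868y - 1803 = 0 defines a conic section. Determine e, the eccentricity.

65(x² - 18x) -62(y² + 14y) = 1803
Completing the square gives 65(x - 9)² -62(y + 7)² = 1803 + 5265 - 3038 = 4030.
Divide through by 4030 to get (x - 9)²/62 - (y + 7)²/65 = 1.
Hyperbola, center (9, -7), transverse axis horizontal; a² = 62, b² = 65.
c² = a² + b² = 127, so c = √127.
e = c/a = √127/√62 = √7874/62.

e = √7874/62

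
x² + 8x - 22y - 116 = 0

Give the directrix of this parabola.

Only x is squared. Complete the square in x: (x + 4)² = 22(y + 6).
Vertex (-4, -6); 4p = 22 so p = 11/2. Opens up.
Directrix is the horizontal line y = k − p = -6 − (11/2) = -23/2.

y = -23/2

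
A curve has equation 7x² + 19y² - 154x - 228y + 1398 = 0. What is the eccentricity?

Group: 7(x² - 22x) + 19(y² - 12y) = -1398
7(x - 11)² + 19(y - 6)² = -1398 + 847 + 684 = 133
Dividing both sides by 133: (x - 11)²/19 + (y - 6)²/7 = 1
Ellipse, center (11, 6), major axis horizontal; a² = 19, b² = 7.
c² = a² - b² = 12, so c = 2√3.
e = c/a = 2√3/√19 = 2√57/19.

e = 2√57/19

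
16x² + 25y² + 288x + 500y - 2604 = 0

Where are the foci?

(-21, -10) and (3, -10)

Group: 16(x² + 18x) + 25(y² + 20y) = 2604
Completing the square gives 16(x + 9)² + 25(y + 10)² = 2604 + 1296 + 2500 = 6400.
Divide by 6400: (x + 9)²/400 + (y + 10)²/256 = 1
Ellipse, center (-9, -10), major axis horizontal; a² = 400, b² = 256.
c² = a² - b² = 400 - 256 = 144, so c = 12.
Foci lie on the horizontal axis through the center: (h ± c, k).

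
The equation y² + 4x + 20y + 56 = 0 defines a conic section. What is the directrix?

x = 12

Only y is squared. Complete the square in y: (y + 10)² = -4(x - 11).
Vertex (11, -10); 4p = -4 so p = -1. Opens left.
Directrix is the vertical line x = h − p = 11 − (-1) = 12.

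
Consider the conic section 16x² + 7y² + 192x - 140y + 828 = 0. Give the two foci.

(-6, 4) and (-6, 16)

16(x² + 12x) + 7(y² - 20y) = -828
16(x + 6)² + 7(y - 10)² = -828 + 576 + 700 = 448
Divide through by 448 to get (x + 6)²/28 + (y - 10)²/64 = 1.
Ellipse, center (-6, 10), major axis vertical; a² = 64, b² = 28.
c² = a² - b² = 64 - 28 = 36, so c = 6.
Foci lie on the vertical axis through the center: (h, k ± c).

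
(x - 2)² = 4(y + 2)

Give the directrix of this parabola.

Vertex (2, -2); 4p = 4 so p = 1. Opens up.
Directrix is the horizontal line y = k − p = -2 − (1) = -3.

y = -3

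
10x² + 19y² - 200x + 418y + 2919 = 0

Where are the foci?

Collect terms: 10(x² - 20x) + 19(y² + 22y) = -2919
Complete the square: 10(x - 10)² + 19(y + 11)² = -2919 + 1000 + 2299 = 380
Dividing both sides by 380: (x - 10)²/38 + (y + 11)²/20 = 1
Ellipse, center (10, -11), major axis horizontal; a² = 38, b² = 20.
c² = a² - b² = 38 - 20 = 18, so c = 3√2.
Foci lie on the horizontal axis through the center: (h ± c, k).

(10 - 3√2, -11) and (10 + 3√2, -11)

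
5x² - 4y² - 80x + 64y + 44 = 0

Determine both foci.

Group: 5(x² - 16x) -4(y² - 16y) = -44
Complete the square: 5(x - 8)² -4(y - 8)² = -44 + 320 - 256 = 20
Divide through by 20 to get (x - 8)²/4 - (y - 8)²/5 = 1.
Hyperbola, center (8, 8), transverse axis horizontal; a² = 4, b² = 5.
c² = a² + b² = 4 + 5 = 9, so c = 3.
Foci lie on the horizontal axis through the center: (h ± c, k).

(5, 8) and (11, 8)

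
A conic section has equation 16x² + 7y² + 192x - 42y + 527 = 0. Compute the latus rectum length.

Rearranging, 16(x² + 12x) + 7(y² - 6y) = -527.
Complete the square in x and y: 16(x + 6)² + 7(y - 3)² = -527 + 576 + 63 = 112
Divide by 112: (x + 6)²/7 + (y - 3)²/16 = 1
Ellipse, center (-6, 3), major axis vertical; a² = 16, b² = 7.
Latus rectum length = 2b²/a = 2·7/4 = 7/2.

7/2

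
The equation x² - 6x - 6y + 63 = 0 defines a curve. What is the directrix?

y = 15/2

Only x is squared. Complete the square in x: (x - 3)² = 6(y - 9).
Vertex (3, 9); 4p = 6 so p = 3/2. Opens up.
Directrix is the horizontal line y = k − p = 9 − (3/2) = 15/2.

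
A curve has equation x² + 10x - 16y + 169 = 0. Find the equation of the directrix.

Only x is squared. Complete the square in x: (x + 5)² = 16(y - 9).
Vertex (-5, 9); 4p = 16 so p = 4. Opens up.
Directrix is the horizontal line y = k − p = 9 − (4) = 5.

y = 5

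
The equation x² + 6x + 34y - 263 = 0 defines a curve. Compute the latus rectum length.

Only x is squared. Complete the square in x: (x + 3)² = -34(y - 8).
Vertex (-3, 8); 4p = -34 so p = -17/2. Opens down.
Latus rectum length = |4p| = 34.

34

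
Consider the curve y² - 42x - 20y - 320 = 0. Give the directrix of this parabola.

Only y is squared. Complete the square in y: (y - 10)² = 42(x + 10).
Vertex (-10, 10); 4p = 42 so p = 21/2. Opens right.
Directrix is the vertical line x = h − p = -10 − (21/2) = -41/2.

x = -41/2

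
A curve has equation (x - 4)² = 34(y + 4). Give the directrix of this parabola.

y = -25/2

Vertex (4, -4); 4p = 34 so p = 17/2. Opens up.
Directrix is the horizontal line y = k − p = -4 − (17/2) = -25/2.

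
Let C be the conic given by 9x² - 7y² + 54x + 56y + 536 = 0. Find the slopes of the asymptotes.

9(x² + 6x) -7(y² - 8y) = -536
Completing the square gives 9(x + 3)² -7(y - 4)² = -536 + 81 - 112 = -567.
Divide by -567: (y - 4)²/81 - (x + 3)²/63 = 1
Hyperbola, center (-3, 4), transverse axis vertical; a² = 81, b² = 63.
For a vertical hyperbola the asymptotes have slope ±a/b.
Here that is ±9/3√7 = ±3√7/7.

3√7/7 and -3√7/7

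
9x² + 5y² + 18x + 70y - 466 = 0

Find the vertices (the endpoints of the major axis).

Collect terms: 9(x² + 2x) + 5(y² + 14y) = 466
Completing the square gives 9(x + 1)² + 5(y + 7)² = 466 + 9 + 245 = 720.
Divide by 720: (x + 1)²/80 + (y + 7)²/144 = 1
Ellipse, center (-1, -7), major axis vertical; a² = 144, b² = 80.
a = 12. Vertices at (h, k ± a).

(-1, -19) and (-1, 5)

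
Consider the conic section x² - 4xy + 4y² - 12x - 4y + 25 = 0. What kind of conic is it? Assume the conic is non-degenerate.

A = 1, B = -4, C = 4.
Discriminant B² − 4AC = (-4)² − 4·1·4 = 0.
B² − 4AC = 0 ⇒ parabola.

parabola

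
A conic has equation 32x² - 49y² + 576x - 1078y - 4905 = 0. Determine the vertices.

(-16, -11) and (-2, -11)

Collect terms: 32(x² + 18x) -49(y² + 22y) = 4905
Completing the square gives 32(x + 9)² -49(y + 11)² = 4905 + 2592 - 5929 = 1568.
Divide through by 1568 to get (x + 9)²/49 - (y + 11)²/32 = 1.
Hyperbola, center (-9, -11), transverse axis horizontal; a² = 49, b² = 32.
a = 7. Vertices at (h ± a, k).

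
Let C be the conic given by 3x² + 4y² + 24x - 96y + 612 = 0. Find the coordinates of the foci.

(-5, 12) and (-3, 12)

Collect terms: 3(x² + 8x) + 4(y² - 24y) = -612
Completing the square gives 3(x + 4)² + 4(y - 12)² = -612 + 48 + 576 = 12.
Dividing both sides by 12: (x + 4)²/4 + (y - 12)²/3 = 1
Ellipse, center (-4, 12), major axis horizontal; a² = 4, b² = 3.
c² = a² - b² = 4 - 3 = 1, so c = 1.
Foci lie on the horizontal axis through the center: (h ± c, k).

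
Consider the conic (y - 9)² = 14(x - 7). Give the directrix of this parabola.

x = 7/2

Vertex (7, 9); 4p = 14 so p = 7/2. Opens right.
Directrix is the vertical line x = h − p = 7 − (7/2) = 7/2.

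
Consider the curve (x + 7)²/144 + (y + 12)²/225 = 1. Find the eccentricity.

e = 3/5

Center (-7, -12). The larger denominator 225 sits under the y-term, so the major axis is vertical; a² = 225, b² = 144.
c² = a² - b² = 81, so c = 9.
e = c/a = 9/15 = 3/5.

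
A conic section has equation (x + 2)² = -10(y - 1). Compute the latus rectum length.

Vertex (-2, 1); 4p = -10 so p = -5/2. Opens down.
Latus rectum length = |4p| = 10.

10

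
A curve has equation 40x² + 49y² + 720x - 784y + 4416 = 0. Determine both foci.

(-12, 8) and (-6, 8)

Group: 40(x² + 18x) + 49(y² - 16y) = -4416
Complete the square: 40(x + 9)² + 49(y - 8)² = -4416 + 3240 + 3136 = 1960
Divide by 1960: (x + 9)²/49 + (y - 8)²/40 = 1
Ellipse, center (-9, 8), major axis horizontal; a² = 49, b² = 40.
c² = a² - b² = 49 - 40 = 9, so c = 3.
Foci lie on the horizontal axis through the center: (h ± c, k).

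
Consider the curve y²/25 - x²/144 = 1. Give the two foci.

(0, -13) and (0, 13)

Center (0, 0). The positive term is the y-term, so the transverse axis is vertical; a² = 25, b² = 144.
c² = a² + b² = 25 + 144 = 169, so c = 13.
Foci lie on the vertical axis through the center: (h, k ± c).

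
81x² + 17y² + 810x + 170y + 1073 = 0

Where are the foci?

Group the x- and y-terms: 81(x² + 10x) + 17(y² + 10y) = -1073
81(x + 5)² + 17(y + 5)² = -1073 + 2025 + 425 = 1377
Divide through by 1377 to get (x + 5)²/17 + (y + 5)²/81 = 1.
Ellipse, center (-5, -5), major axis vertical; a² = 81, b² = 17.
c² = a² - b² = 81 - 17 = 64, so c = 8.
Foci lie on the vertical axis through the center: (h, k ± c).

(-5, -13) and (-5, 3)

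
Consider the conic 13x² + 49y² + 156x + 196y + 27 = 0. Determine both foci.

(-12, -2) and (0, -2)

Collect terms: 13(x² + 12x) + 49(y² + 4y) = -27
Complete the square in x and y: 13(x + 6)² + 49(y + 2)² = -27 + 468 + 196 = 637
Divide through by 637 to get (x + 6)²/49 + (y + 2)²/13 = 1.
Ellipse, center (-6, -2), major axis horizontal; a² = 49, b² = 13.
c² = a² - b² = 49 - 13 = 36, so c = 6.
Foci lie on the horizontal axis through the center: (h ± c, k).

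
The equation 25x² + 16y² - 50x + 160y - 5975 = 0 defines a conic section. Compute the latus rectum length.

Group: 25(x² - 2x) + 16(y² + 10y) = 5975
Completing the square gives 25(x - 1)² + 16(y + 5)² = 5975 + 25 + 400 = 6400.
Divide by 6400: (x - 1)²/256 + (y + 5)²/400 = 1
Ellipse, center (1, -5), major axis vertical; a² = 400, b² = 256.
Latus rectum length = 2b²/a = 2·256/20 = 128/5.

128/5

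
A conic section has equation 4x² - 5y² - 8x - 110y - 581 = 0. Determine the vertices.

(1, -13) and (1, -9)

Rearranging, 4(x² - 2x) -5(y² + 22y) = 581.
Complete the square: 4(x - 1)² -5(y + 11)² = 581 + 4 - 605 = -20
Divide through by -20 to get (y + 11)²/4 - (x - 1)²/5 = 1.
Hyperbola, center (1, -11), transverse axis vertical; a² = 4, b² = 5.
a = 2. Vertices at (h, k ± a).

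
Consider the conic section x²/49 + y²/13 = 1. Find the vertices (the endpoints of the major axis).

Center (0, 0). The larger denominator 49 sits under the x-term, so the major axis is horizontal; a² = 49, b² = 13.
a = 7. Vertices at (h ± a, k).

(-7, 0) and (7, 0)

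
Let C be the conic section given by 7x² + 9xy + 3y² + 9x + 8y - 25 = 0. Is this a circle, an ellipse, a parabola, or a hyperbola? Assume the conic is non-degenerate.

A = 7, B = 9, C = 3.
Discriminant B² − 4AC = 9² − 4·7·3 = -3.
B² − 4AC < 0 ⇒ ellipse.

ellipse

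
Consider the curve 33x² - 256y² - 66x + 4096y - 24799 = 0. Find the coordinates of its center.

(1, 8)

Rearranging, 33(x² - 2x) -256(y² - 16y) = 24799.
Completing the square gives 33(x - 1)² -256(y - 8)² = 24799 + 33 - 16384 = 8448.
Divide through by 8448 to get (x - 1)²/256 - (y - 8)²/33 = 1.
Hyperbola with center (1, 8).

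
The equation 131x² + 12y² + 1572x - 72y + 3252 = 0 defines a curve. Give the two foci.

Group: 131(x² + 12x) + 12(y² - 6y) = -3252
Completing the square gives 131(x + 6)² + 12(y - 3)² = -3252 + 4716 + 108 = 1572.
Divide through by 1572 to get (x + 6)²/12 + (y - 3)²/131 = 1.
Ellipse, center (-6, 3), major axis vertical; a² = 131, b² = 12.
c² = a² - b² = 131 - 12 = 119, so c = √119.
Foci lie on the vertical axis through the center: (h, k ± c).

(-6, 3 - √119) and (-6, 3 + √119)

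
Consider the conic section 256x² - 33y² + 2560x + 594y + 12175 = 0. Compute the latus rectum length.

Group: 256(x² + 10x) -33(y² - 18y) = -12175
Complete the square in x and y: 256(x + 5)² -33(y - 9)² = -12175 + 6400 - 2673 = -8448
Dividing both sides by -8448: (y - 9)²/256 - (x + 5)²/33 = 1
Hyperbola, center (-5, 9), transverse axis vertical; a² = 256, b² = 33.
Latus rectum length = 2b²/a = 2·33/16 = 33/8.

33/8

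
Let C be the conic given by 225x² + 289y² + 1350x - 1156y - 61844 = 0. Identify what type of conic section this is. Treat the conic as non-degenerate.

ellipse

No xy term. Coefficients of x² and y² are A = 225, C = 289.
A and C have the same sign but A ≠ C ⇒ ellipse.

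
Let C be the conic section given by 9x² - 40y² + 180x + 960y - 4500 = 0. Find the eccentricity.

Group: 9(x² + 20x) -40(y² - 24y) = 4500
Completing the square gives 9(x + 10)² -40(y - 12)² = 4500 + 900 - 5760 = -360.
Divide through by -360 to get (y - 12)²/9 - (x + 10)²/40 = 1.
Hyperbola, center (-10, 12), transverse axis vertical; a² = 9, b² = 40.
c² = a² + b² = 49, so c = 7.
e = c/a = 7/3.

e = 7/3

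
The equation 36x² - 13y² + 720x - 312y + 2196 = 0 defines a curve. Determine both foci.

(-10, -19) and (-10, -5)

Group: 36(x² + 20x) -13(y² + 24y) = -2196
36(x + 10)² -13(y + 12)² = -2196 + 3600 - 1872 = -468
Dividing both sides by -468: (y + 12)²/36 - (x + 10)²/13 = 1
Hyperbola, center (-10, -12), transverse axis vertical; a² = 36, b² = 13.
c² = a² + b² = 36 + 13 = 49, so c = 7.
Foci lie on the vertical axis through the center: (h, k ± c).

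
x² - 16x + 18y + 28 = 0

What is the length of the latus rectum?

18

Only x is squared. Complete the square in x: (x - 8)² = -18(y - 2).
Vertex (8, 2); 4p = -18 so p = -9/2. Opens down.
Latus rectum length = |4p| = 18.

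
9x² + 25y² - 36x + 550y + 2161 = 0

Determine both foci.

9(x² - 4x) + 25(y² + 22y) = -2161
Completing the square gives 9(x - 2)² + 25(y + 11)² = -2161 + 36 + 3025 = 900.
Dividing both sides by 900: (x - 2)²/100 + (y + 11)²/36 = 1
Ellipse, center (2, -11), major axis horizontal; a² = 100, b² = 36.
c² = a² - b² = 100 - 36 = 64, so c = 8.
Foci lie on the horizontal axis through the center: (h ± c, k).

(-6, -11) and (10, -11)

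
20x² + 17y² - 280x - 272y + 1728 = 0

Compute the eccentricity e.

e = √15/10

Group: 20(x² - 14x) + 17(y² - 16y) = -1728
Completing the square gives 20(x - 7)² + 17(y - 8)² = -1728 + 980 + 1088 = 340.
Divide through by 340 to get (x - 7)²/17 + (y - 8)²/20 = 1.
Ellipse, center (7, 8), major axis vertical; a² = 20, b² = 17.
c² = a² - b² = 3, so c = √3.
e = c/a = √3/2√5 = √15/10.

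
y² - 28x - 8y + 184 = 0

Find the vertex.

Only y is squared. Complete the square in y: (y - 4)² = 28(x - 6).
Vertex (6, 4); 4p = 28 so p = 7. Opens right.

(6, 4)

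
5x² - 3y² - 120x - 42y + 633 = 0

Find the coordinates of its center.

(12, -7)

Group the x- and y-terms: 5(x² - 24x) -3(y² + 14y) = -633
Complete the square: 5(x - 12)² -3(y + 7)² = -633 + 720 - 147 = -60
Dividing both sides by -60: (y + 7)²/20 - (x - 12)²/12 = 1
Hyperbola with center (12, -7).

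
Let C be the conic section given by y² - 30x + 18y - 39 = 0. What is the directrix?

Only y is squared. Complete the square in y: (y + 9)² = 30(x + 4).
Vertex (-4, -9); 4p = 30 so p = 15/2. Opens right.
Directrix is the vertical line x = h − p = -4 − (15/2) = -23/2.

x = -23/2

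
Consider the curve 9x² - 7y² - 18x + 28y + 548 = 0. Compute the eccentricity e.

Group: 9(x² - 2x) -7(y² - 4y) = -548
9(x - 1)² -7(y - 2)² = -548 + 9 - 28 = -567
Divide through by -567 to get (y - 2)²/81 - (x - 1)²/63 = 1.
Hyperbola, center (1, 2), transverse axis vertical; a² = 81, b² = 63.
c² = a² + b² = 144, so c = 12.
e = c/a = 12/9 = 4/3.

e = 4/3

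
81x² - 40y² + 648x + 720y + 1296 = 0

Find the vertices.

(-4, 0) and (-4, 18)

81(x² + 8x) -40(y² - 18y) = -1296
81(x + 4)² -40(y - 9)² = -1296 + 1296 - 3240 = -3240
Divide by -3240: (y - 9)²/81 - (x + 4)²/40 = 1
Hyperbola, center (-4, 9), transverse axis vertical; a² = 81, b² = 40.
a = 9. Vertices at (h, k ± a).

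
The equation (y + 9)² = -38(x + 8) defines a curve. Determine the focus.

Vertex (-8, -9); 4p = -38 so p = -19/2. Opens left.
Focus is p units from the vertex along the axis: (h + p, k).

(-35/2, -9)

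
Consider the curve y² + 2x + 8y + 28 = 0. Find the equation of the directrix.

Only y is squared. Complete the square in y: (y + 4)² = -2(x + 6).
Vertex (-6, -4); 4p = -2 so p = -1/2. Opens left.
Directrix is the vertical line x = h − p = -6 − (-1/2) = -11/2.

x = -11/2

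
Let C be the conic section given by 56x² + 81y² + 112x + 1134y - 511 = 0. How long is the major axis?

18

Group: 56(x² + 2x) + 81(y² + 14y) = 511
Completing the square gives 56(x + 1)² + 81(y + 7)² = 511 + 56 + 3969 = 4536.
Dividing both sides by 4536: (x + 1)²/81 + (y + 7)²/56 = 1
Ellipse, center (-1, -7), major axis horizontal; a² = 81, b² = 56.
a² = 81 so a = 9; the major axis has length 2a = 18.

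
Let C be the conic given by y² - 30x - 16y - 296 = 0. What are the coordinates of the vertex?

(-12, 8)

Only y is squared. Complete the square in y: (y - 8)² = 30(x + 12).
Vertex (-12, 8); 4p = 30 so p = 15/2. Opens right.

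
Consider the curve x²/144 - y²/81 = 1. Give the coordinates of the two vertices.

Center (0, 0). The positive term is the x-term, so the transverse axis is horizontal; a² = 144, b² = 81.
a = 12. Vertices at (h ± a, k).

(-12, 0) and (12, 0)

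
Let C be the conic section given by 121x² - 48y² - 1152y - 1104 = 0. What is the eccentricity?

e = 13/11

Rearranging, 121x² -48(y² + 24y) = 1104.
Complete the square: 121x² -48(y + 12)² = 1104 + 0 - 6912 = -5808
Divide through by -5808 to get (y + 12)²/121 - x²/48 = 1.
Hyperbola, center (0, -12), transverse axis vertical; a² = 121, b² = 48.
c² = a² + b² = 169, so c = 13.
e = c/a = 13/11.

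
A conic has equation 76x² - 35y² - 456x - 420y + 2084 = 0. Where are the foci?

(3, -6 - √111) and (3, -6 + √111)

Group: 76(x² - 6x) -35(y² + 12y) = -2084
Complete the square in x and y: 76(x - 3)² -35(y + 6)² = -2084 + 684 - 1260 = -2660
Divide by -2660: (y + 6)²/76 - (x - 3)²/35 = 1
Hyperbola, center (3, -6), transverse axis vertical; a² = 76, b² = 35.
c² = a² + b² = 76 + 35 = 111, so c = √111.
Foci lie on the vertical axis through the center: (h, k ± c).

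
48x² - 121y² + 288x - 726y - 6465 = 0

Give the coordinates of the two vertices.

Rearranging, 48(x² + 6x) -121(y² + 6y) = 6465.
48(x + 3)² -121(y + 3)² = 6465 + 432 - 1089 = 5808
Dividing both sides by 5808: (x + 3)²/121 - (y + 3)²/48 = 1
Hyperbola, center (-3, -3), transverse axis horizontal; a² = 121, b² = 48.
a = 11. Vertices at (h ± a, k).

(-14, -3) and (8, -3)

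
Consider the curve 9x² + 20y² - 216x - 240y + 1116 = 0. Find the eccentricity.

Group: 9(x² - 24x) + 20(y² - 12y) = -1116
Completing the square gives 9(x - 12)² + 20(y - 6)² = -1116 + 1296 + 720 = 900.
Divide through by 900 to get (x - 12)²/100 + (y - 6)²/45 = 1.
Ellipse, center (12, 6), major axis horizontal; a² = 100, b² = 45.
c² = a² - b² = 55, so c = √55.
e = c/a = √55/10.

e = √55/10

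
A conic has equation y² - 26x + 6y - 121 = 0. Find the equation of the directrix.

x = -23/2

Only y is squared. Complete the square in y: (y + 3)² = 26(x + 5).
Vertex (-5, -3); 4p = 26 so p = 13/2. Opens right.
Directrix is the vertical line x = h − p = -5 − (13/2) = -23/2.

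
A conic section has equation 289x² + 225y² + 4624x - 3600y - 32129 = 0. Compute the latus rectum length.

450/17

Group the x- and y-terms: 289(x² + 16x) + 225(y² - 16y) = 32129
289(x + 8)² + 225(y - 8)² = 32129 + 18496 + 14400 = 65025
Dividing both sides by 65025: (x + 8)²/225 + (y - 8)²/289 = 1
Ellipse, center (-8, 8), major axis vertical; a² = 289, b² = 225.
Latus rectum length = 2b²/a = 2·225/17 = 450/17.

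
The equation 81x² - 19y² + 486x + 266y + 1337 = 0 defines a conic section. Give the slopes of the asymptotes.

Collect terms: 81(x² + 6x) -19(y² - 14y) = -1337
81(x + 3)² -19(y - 7)² = -1337 + 729 - 931 = -1539
Divide through by -1539 to get (y - 7)²/81 - (x + 3)²/19 = 1.
Hyperbola, center (-3, 7), transverse axis vertical; a² = 81, b² = 19.
For a vertical hyperbola the asymptotes have slope ±a/b.
Here that is ±9/√19 = ±9√19/19.

9√19/19 and -9√19/19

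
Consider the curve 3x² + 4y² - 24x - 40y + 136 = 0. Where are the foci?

(3, 5) and (5, 5)

Group the x- and y-terms: 3(x² - 8x) + 4(y² - 10y) = -136
3(x - 4)² + 4(y - 5)² = -136 + 48 + 100 = 12
Divide by 12: (x - 4)²/4 + (y - 5)²/3 = 1
Ellipse, center (4, 5), major axis horizontal; a² = 4, b² = 3.
c² = a² - b² = 4 - 3 = 1, so c = 1.
Foci lie on the horizontal axis through the center: (h ± c, k).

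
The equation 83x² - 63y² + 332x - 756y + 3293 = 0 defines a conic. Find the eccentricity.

e = √12118/83

Collect terms: 83(x² + 4x) -63(y² + 12y) = -3293
83(x + 2)² -63(y + 6)² = -3293 + 332 - 2268 = -5229
Divide by -5229: (y + 6)²/83 - (x + 2)²/63 = 1
Hyperbola, center (-2, -6), transverse axis vertical; a² = 83, b² = 63.
c² = a² + b² = 146, so c = √146.
e = c/a = √146/√83 = √12118/83.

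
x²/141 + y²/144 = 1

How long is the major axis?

Center (0, 0). The larger denominator 144 sits under the y-term, so the major axis is vertical; a² = 144, b² = 141.
a² = 144 so a = 12; the major axis has length 2a = 24.

24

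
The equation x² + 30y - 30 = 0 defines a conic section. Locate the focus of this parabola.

Only x is squared. Complete the square in x: x² = -30(y - 1).
Vertex (0, 1); 4p = -30 so p = -15/2. Opens down.
Focus is p units from the vertex along the axis: (h, k + p).

(0, -13/2)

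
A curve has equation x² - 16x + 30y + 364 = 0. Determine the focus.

Only x is squared. Complete the square in x: (x - 8)² = -30(y + 10).
Vertex (8, -10); 4p = -30 so p = -15/2. Opens down.
Focus is p units from the vertex along the axis: (h, k + p).

(8, -35/2)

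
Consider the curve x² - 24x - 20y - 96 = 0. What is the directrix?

Only x is squared. Complete the square in x: (x - 12)² = 20(y + 12).
Vertex (12, -12); 4p = 20 so p = 5. Opens up.
Directrix is the horizontal line y = k − p = -12 − (5) = -17.

y = -17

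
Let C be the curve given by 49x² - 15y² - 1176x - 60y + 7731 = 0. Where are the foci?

(12, -10) and (12, 6)

Rearranging, 49(x² - 24x) -15(y² + 4y) = -7731.
Complete the square: 49(x - 12)² -15(y + 2)² = -7731 + 7056 - 60 = -735
Divide by -735: (y + 2)²/49 - (x - 12)²/15 = 1
Hyperbola, center (12, -2), transverse axis vertical; a² = 49, b² = 15.
c² = a² + b² = 49 + 15 = 64, so c = 8.
Foci lie on the vertical axis through the center: (h, k ± c).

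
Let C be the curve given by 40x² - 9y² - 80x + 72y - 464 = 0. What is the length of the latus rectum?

Group: 40(x² - 2x) -9(y² - 8y) = 464
40(x - 1)² -9(y - 4)² = 464 + 40 - 144 = 360
Divide by 360: (x - 1)²/9 - (y - 4)²/40 = 1
Hyperbola, center (1, 4), transverse axis horizontal; a² = 9, b² = 40.
Latus rectum length = 2b²/a = 2·40/3 = 80/3.

80/3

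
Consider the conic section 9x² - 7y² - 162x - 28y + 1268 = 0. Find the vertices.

(9, -11) and (9, 7)

Rearranging, 9(x² - 18x) -7(y² + 4y) = -1268.
Completing the square gives 9(x - 9)² -7(y + 2)² = -1268 + 729 - 28 = -567.
Dividing both sides by -567: (y + 2)²/81 - (x - 9)²/63 = 1
Hyperbola, center (9, -2), transverse axis vertical; a² = 81, b² = 63.
a = 9. Vertices at (h, k ± a).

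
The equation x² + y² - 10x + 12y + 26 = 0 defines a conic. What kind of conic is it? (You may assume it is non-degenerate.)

No xy term. Coefficients of x² and y² are A = 1, C = 1.
A = C (same sign) ⇒ circle.

circle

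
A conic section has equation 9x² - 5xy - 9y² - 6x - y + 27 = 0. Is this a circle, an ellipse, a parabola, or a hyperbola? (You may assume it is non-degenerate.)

A = 9, B = -5, C = -9.
Discriminant B² − 4AC = (-5)² − 4·9·(-9) = 349.
B² − 4AC > 0 ⇒ hyperbola.

hyperbola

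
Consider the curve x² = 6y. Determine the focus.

(0, 3/2)

Vertex (0, 0); 4p = 6 so p = 3/2. Opens up.
Focus is p units from the vertex along the axis: (h, k + p).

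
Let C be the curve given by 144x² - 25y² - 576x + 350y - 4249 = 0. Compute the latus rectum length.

288/5

144(x² - 4x) -25(y² - 14y) = 4249
Complete the square in x and y: 144(x - 2)² -25(y - 7)² = 4249 + 576 - 1225 = 3600
Divide through by 3600 to get (x - 2)²/25 - (y - 7)²/144 = 1.
Hyperbola, center (2, 7), transverse axis horizontal; a² = 25, b² = 144.
Latus rectum length = 2b²/a = 2·144/5 = 288/5.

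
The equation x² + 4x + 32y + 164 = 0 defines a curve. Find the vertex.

Only x is squared. Complete the square in x: (x + 2)² = -32(y + 5).
Vertex (-2, -5); 4p = -32 so p = -8. Opens down.

(-2, -5)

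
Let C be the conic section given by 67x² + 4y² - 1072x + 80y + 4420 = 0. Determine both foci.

(8, -10 - 3√7) and (8, -10 + 3√7)

Rearranging, 67(x² - 16x) + 4(y² + 20y) = -4420.
67(x - 8)² + 4(y + 10)² = -4420 + 4288 + 400 = 268
Divide through by 268 to get (x - 8)²/4 + (y + 10)²/67 = 1.
Ellipse, center (8, -10), major axis vertical; a² = 67, b² = 4.
c² = a² - b² = 67 - 4 = 63, so c = 3√7.
Foci lie on the vertical axis through the center: (h, k ± c).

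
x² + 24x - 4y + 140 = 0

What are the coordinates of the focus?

Only x is squared. Complete the square in x: (x + 12)² = 4(y + 1).
Vertex (-12, -1); 4p = 4 so p = 1. Opens up.
Focus is p units from the vertex along the axis: (h, k + p).

(-12, 0)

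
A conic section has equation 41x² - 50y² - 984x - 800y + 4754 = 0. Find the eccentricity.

Group: 41(x² - 24x) -50(y² + 16y) = -4754
41(x - 12)² -50(y + 8)² = -4754 + 5904 - 3200 = -2050
Divide by -2050: (y + 8)²/41 - (x - 12)²/50 = 1
Hyperbola, center (12, -8), transverse axis vertical; a² = 41, b² = 50.
c² = a² + b² = 91, so c = √91.
e = c/a = √91/√41 = √3731/41.

e = √3731/41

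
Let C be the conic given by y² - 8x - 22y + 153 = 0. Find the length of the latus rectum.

8

Only y is squared. Complete the square in y: (y - 11)² = 8(x - 4).
Vertex (4, 11); 4p = 8 so p = 2. Opens right.
Latus rectum length = |4p| = 8.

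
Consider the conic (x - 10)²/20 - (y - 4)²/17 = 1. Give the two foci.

Center (10, 4). The positive term is the x-term, so the transverse axis is horizontal; a² = 20, b² = 17.
c² = a² + b² = 20 + 17 = 37, so c = √37.
Foci lie on the horizontal axis through the center: (h ± c, k).

(10 - √37, 4) and (10 + √37, 4)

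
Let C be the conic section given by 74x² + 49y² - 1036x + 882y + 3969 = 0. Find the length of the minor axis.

Rearranging, 74(x² - 14x) + 49(y² + 18y) = -3969.
Complete the square: 74(x - 7)² + 49(y + 9)² = -3969 + 3626 + 3969 = 3626
Divide by 3626: (x - 7)²/49 + (y + 9)²/74 = 1
Ellipse, center (7, -9), major axis vertical; a² = 74, b² = 49.
b² = 49 so b = 7; the minor axis has length 2b = 14.

14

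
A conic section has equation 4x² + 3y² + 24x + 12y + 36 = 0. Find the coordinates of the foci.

Collect terms: 4(x² + 6x) + 3(y² + 4y) = -36
Complete the square: 4(x + 3)² + 3(y + 2)² = -36 + 36 + 12 = 12
Divide by 12: (x + 3)²/3 + (y + 2)²/4 = 1
Ellipse, center (-3, -2), major axis vertical; a² = 4, b² = 3.
c² = a² - b² = 4 - 3 = 1, so c = 1.
Foci lie on the vertical axis through the center: (h, k ± c).

(-3, -3) and (-3, -1)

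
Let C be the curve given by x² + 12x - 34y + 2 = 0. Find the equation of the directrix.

Only x is squared. Complete the square in x: (x + 6)² = 34(y + 1).
Vertex (-6, -1); 4p = 34 so p = 17/2. Opens up.
Directrix is the horizontal line y = k − p = -1 − (17/2) = -19/2.

y = -19/2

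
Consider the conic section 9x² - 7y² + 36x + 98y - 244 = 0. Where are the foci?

(-2, 3) and (-2, 11)

9(x² + 4x) -7(y² - 14y) = 244
9(x + 2)² -7(y - 7)² = 244 + 36 - 343 = -63
Divide through by -63 to get (y - 7)²/9 - (x + 2)²/7 = 1.
Hyperbola, center (-2, 7), transverse axis vertical; a² = 9, b² = 7.
c² = a² + b² = 9 + 7 = 16, so c = 4.
Foci lie on the vertical axis through the center: (h, k ± c).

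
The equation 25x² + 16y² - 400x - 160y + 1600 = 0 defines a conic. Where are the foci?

(8, 2) and (8, 8)

25(x² - 16x) + 16(y² - 10y) = -1600
Complete the square in x and y: 25(x - 8)² + 16(y - 5)² = -1600 + 1600 + 400 = 400
Divide by 400: (x - 8)²/16 + (y - 5)²/25 = 1
Ellipse, center (8, 5), major axis vertical; a² = 25, b² = 16.
c² = a² - b² = 25 - 16 = 9, so c = 3.
Foci lie on the vertical axis through the center: (h, k ± c).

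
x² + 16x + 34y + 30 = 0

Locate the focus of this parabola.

(-8, -15/2)

Only x is squared. Complete the square in x: (x + 8)² = -34(y - 1).
Vertex (-8, 1); 4p = -34 so p = -17/2. Opens down.
Focus is p units from the vertex along the axis: (h, k + p).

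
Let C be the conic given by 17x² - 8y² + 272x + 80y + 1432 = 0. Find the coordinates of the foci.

Group: 17(x² + 16x) -8(y² - 10y) = -1432
17(x + 8)² -8(y - 5)² = -1432 + 1088 - 200 = -544
Divide by -544: (y - 5)²/68 - (x + 8)²/32 = 1
Hyperbola, center (-8, 5), transverse axis vertical; a² = 68, b² = 32.
c² = a² + b² = 68 + 32 = 100, so c = 10.
Foci lie on the vertical axis through the center: (h, k ± c).

(-8, -5) and (-8, 15)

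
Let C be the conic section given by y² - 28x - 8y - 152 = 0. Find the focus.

(1, 4)

Only y is squared. Complete the square in y: (y - 4)² = 28(x + 6).
Vertex (-6, 4); 4p = 28 so p = 7. Opens right.
Focus is p units from the vertex along the axis: (h + p, k).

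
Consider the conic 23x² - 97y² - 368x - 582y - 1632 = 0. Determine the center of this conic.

Group the x- and y-terms: 23(x² - 16x) -97(y² + 6y) = 1632
23(x - 8)² -97(y + 3)² = 1632 + 1472 - 873 = 2231
Dividing both sides by 2231: (x - 8)²/97 - (y + 3)²/23 = 1
Hyperbola with center (8, -3).

(8, -3)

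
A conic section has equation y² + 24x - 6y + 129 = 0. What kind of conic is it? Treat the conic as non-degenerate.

parabola

No xy term. Coefficients of x² and y² are A = 0, C = 1.
Exactly one squared variable ⇒ parabola.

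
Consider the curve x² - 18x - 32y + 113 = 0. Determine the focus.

(9, 9)

Only x is squared. Complete the square in x: (x - 9)² = 32(y - 1).
Vertex (9, 1); 4p = 32 so p = 8. Opens up.
Focus is p units from the vertex along the axis: (h, k + p).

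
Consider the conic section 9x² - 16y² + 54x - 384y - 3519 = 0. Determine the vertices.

Group: 9(x² + 6x) -16(y² + 24y) = 3519
Complete the square in x and y: 9(x + 3)² -16(y + 12)² = 3519 + 81 - 2304 = 1296
Divide by 1296: (x + 3)²/144 - (y + 12)²/81 = 1
Hyperbola, center (-3, -12), transverse axis horizontal; a² = 144, b² = 81.
a = 12. Vertices at (h ± a, k).

(-15, -12) and (9, -12)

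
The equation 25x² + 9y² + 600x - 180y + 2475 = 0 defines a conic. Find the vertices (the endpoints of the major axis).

Rearranging, 25(x² + 24x) + 9(y² - 20y) = -2475.
Completing the square gives 25(x + 12)² + 9(y - 10)² = -2475 + 3600 + 900 = 2025.
Dividing both sides by 2025: (x + 12)²/81 + (y - 10)²/225 = 1
Ellipse, center (-12, 10), major axis vertical; a² = 225, b² = 81.
a = 15. Vertices at (h, k ± a).

(-12, -5) and (-12, 25)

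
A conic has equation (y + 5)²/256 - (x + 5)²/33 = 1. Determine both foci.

Center (-5, -5). The positive term is the y-term, so the transverse axis is vertical; a² = 256, b² = 33.
c² = a² + b² = 256 + 33 = 289, so c = 17.
Foci lie on the vertical axis through the center: (h, k ± c).

(-5, -22) and (-5, 12)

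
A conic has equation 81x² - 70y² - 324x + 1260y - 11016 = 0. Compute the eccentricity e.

e = √10570/70

Group the x- and y-terms: 81(x² - 4x) -70(y² - 18y) = 11016
81(x - 2)² -70(y - 9)² = 11016 + 324 - 5670 = 5670
Dividing both sides by 5670: (x - 2)²/70 - (y - 9)²/81 = 1
Hyperbola, center (2, 9), transverse axis horizontal; a² = 70, b² = 81.
c² = a² + b² = 151, so c = √151.
e = c/a = √151/√70 = √10570/70.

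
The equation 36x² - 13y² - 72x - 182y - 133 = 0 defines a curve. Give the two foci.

(1, -14) and (1, 0)

Group the x- and y-terms: 36(x² - 2x) -13(y² + 14y) = 133
Complete the square in x and y: 36(x - 1)² -13(y + 7)² = 133 + 36 - 637 = -468
Dividing both sides by -468: (y + 7)²/36 - (x - 1)²/13 = 1
Hyperbola, center (1, -7), transverse axis vertical; a² = 36, b² = 13.
c² = a² + b² = 36 + 13 = 49, so c = 7.
Foci lie on the vertical axis through the center: (h, k ± c).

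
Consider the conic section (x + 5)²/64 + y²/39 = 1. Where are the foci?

(-10, 0) and (0, 0)

Center (-5, 0). The larger denominator 64 sits under the x-term, so the major axis is horizontal; a² = 64, b² = 39.
c² = a² - b² = 64 - 39 = 25, so c = 5.
Foci lie on the horizontal axis through the center: (h ± c, k).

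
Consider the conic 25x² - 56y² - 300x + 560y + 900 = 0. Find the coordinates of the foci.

(6, -4) and (6, 14)

Group: 25(x² - 12x) -56(y² - 10y) = -900
Complete the square in x and y: 25(x - 6)² -56(y - 5)² = -900 + 900 - 1400 = -1400
Divide by -1400: (y - 5)²/25 - (x - 6)²/56 = 1
Hyperbola, center (6, 5), transverse axis vertical; a² = 25, b² = 56.
c² = a² + b² = 25 + 56 = 81, so c = 9.
Foci lie on the vertical axis through the center: (h, k ± c).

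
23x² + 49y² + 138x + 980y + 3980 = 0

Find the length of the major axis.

14

Group: 23(x² + 6x) + 49(y² + 20y) = -3980
23(x + 3)² + 49(y + 10)² = -3980 + 207 + 4900 = 1127
Divide through by 1127 to get (x + 3)²/49 + (y + 10)²/23 = 1.
Ellipse, center (-3, -10), major axis horizontal; a² = 49, b² = 23.
a² = 49 so a = 7; the major axis has length 2a = 14.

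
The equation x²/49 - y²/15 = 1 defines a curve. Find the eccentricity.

Center (0, 0). The positive term is the x-term, so the transverse axis is horizontal; a² = 49, b² = 15.
c² = a² + b² = 64, so c = 8.
e = c/a = 8/7.

e = 8/7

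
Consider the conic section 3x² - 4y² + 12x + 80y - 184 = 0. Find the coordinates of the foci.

(-2, 10 - √119) and (-2, 10 + √119)

Rearranging, 3(x² + 4x) -4(y² - 20y) = 184.
Complete the square in x and y: 3(x + 2)² -4(y - 10)² = 184 + 12 - 400 = -204
Divide by -204: (y - 10)²/51 - (x + 2)²/68 = 1
Hyperbola, center (-2, 10), transverse axis vertical; a² = 51, b² = 68.
c² = a² + b² = 51 + 68 = 119, so c = √119.
Foci lie on the vertical axis through the center: (h, k ± c).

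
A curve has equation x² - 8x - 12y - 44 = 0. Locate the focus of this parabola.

Only x is squared. Complete the square in x: (x - 4)² = 12(y + 5).
Vertex (4, -5); 4p = 12 so p = 3. Opens up.
Focus is p units from the vertex along the axis: (h, k + p).

(4, -2)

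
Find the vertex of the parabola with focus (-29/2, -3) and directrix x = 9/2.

The vertex is the midpoint between the focus and the directrix along the axis of symmetry.
Axis is horizontal (directrix is vertical). Vertex x-coordinate = (-29/2 + 9/2)/2 = -5; y-coordinate = -3.

(-5, -3)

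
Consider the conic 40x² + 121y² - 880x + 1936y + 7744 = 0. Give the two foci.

(2, -8) and (20, -8)

Group: 40(x² - 22x) + 121(y² + 16y) = -7744
Completing the square gives 40(x - 11)² + 121(y + 8)² = -7744 + 4840 + 7744 = 4840.
Dividing both sides by 4840: (x - 11)²/121 + (y + 8)²/40 = 1
Ellipse, center (11, -8), major axis horizontal; a² = 121, b² = 40.
c² = a² - b² = 121 - 40 = 81, so c = 9.
Foci lie on the horizontal axis through the center: (h ± c, k).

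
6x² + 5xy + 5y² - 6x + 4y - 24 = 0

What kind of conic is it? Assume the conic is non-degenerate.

ellipse

A = 6, B = 5, C = 5.
Discriminant B² − 4AC = 5² − 4·6·5 = -95.
B² − 4AC < 0 ⇒ ellipse.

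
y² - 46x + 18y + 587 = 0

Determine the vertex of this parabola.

Only y is squared. Complete the square in y: (y + 9)² = 46(x - 11).
Vertex (11, -9); 4p = 46 so p = 23/2. Opens right.

(11, -9)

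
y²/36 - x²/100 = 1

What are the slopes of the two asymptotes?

Center (0, 0). The positive term is the y-term, so the transverse axis is vertical; a² = 36, b² = 100.
For a vertical hyperbola the asymptotes have slope ±a/b.
Here that is ±6/10 = ±3/5.

3/5 and -3/5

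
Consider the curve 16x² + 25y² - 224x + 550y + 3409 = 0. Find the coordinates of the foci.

(4, -11) and (10, -11)

Collect terms: 16(x² - 14x) + 25(y² + 22y) = -3409
16(x - 7)² + 25(y + 11)² = -3409 + 784 + 3025 = 400
Dividing both sides by 400: (x - 7)²/25 + (y + 11)²/16 = 1
Ellipse, center (7, -11), major axis horizontal; a² = 25, b² = 16.
c² = a² - b² = 25 - 16 = 9, so c = 3.
Foci lie on the horizontal axis through the center: (h ± c, k).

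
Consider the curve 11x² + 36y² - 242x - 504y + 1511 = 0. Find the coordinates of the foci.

Group: 11(x² - 22x) + 36(y² - 14y) = -1511
Complete the square: 11(x - 11)² + 36(y - 7)² = -1511 + 1331 + 1764 = 1584
Divide by 1584: (x - 11)²/144 + (y - 7)²/44 = 1
Ellipse, center (11, 7), major axis horizontal; a² = 144, b² = 44.
c² = a² - b² = 144 - 44 = 100, so c = 10.
Foci lie on the horizontal axis through the center: (h ± c, k).

(1, 7) and (21, 7)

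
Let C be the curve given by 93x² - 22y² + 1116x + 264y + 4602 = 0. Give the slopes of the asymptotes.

√2046/22 and -√2046/22

Group: 93(x² + 12x) -22(y² - 12y) = -4602
Complete the square in x and y: 93(x + 6)² -22(y - 6)² = -4602 + 3348 - 792 = -2046
Divide through by -2046 to get (y - 6)²/93 - (x + 6)²/22 = 1.
Hyperbola, center (-6, 6), transverse axis vertical; a² = 93, b² = 22.
For a vertical hyperbola the asymptotes have slope ±a/b.
Here that is ±√93/√22 = ±√2046/22.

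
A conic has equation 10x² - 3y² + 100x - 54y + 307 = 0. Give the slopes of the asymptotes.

Group the x- and y-terms: 10(x² + 10x) -3(y² + 18y) = -307
Complete the square in x and y: 10(x + 5)² -3(y + 9)² = -307 + 250 - 243 = -300
Divide through by -300 to get (y + 9)²/100 - (x + 5)²/30 = 1.
Hyperbola, center (-5, -9), transverse axis vertical; a² = 100, b² = 30.
For a vertical hyperbola the asymptotes have slope ±a/b.
Here that is ±10/√30 = ±√30/3.

√30/3 and -√30/3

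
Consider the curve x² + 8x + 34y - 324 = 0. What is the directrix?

Only x is squared. Complete the square in x: (x + 4)² = -34(y - 10).
Vertex (-4, 10); 4p = -34 so p = -17/2. Opens down.
Directrix is the horizontal line y = k − p = 10 − (-17/2) = 37/2.

y = 37/2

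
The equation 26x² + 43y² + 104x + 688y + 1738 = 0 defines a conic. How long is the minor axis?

2√26

Rearranging, 26(x² + 4x) + 43(y² + 16y) = -1738.
Complete the square: 26(x + 2)² + 43(y + 8)² = -1738 + 104 + 2752 = 1118
Divide through by 1118 to get (x + 2)²/43 + (y + 8)²/26 = 1.
Ellipse, center (-2, -8), major axis horizontal; a² = 43, b² = 26.
b² = 26 so b = √26; the minor axis has length 2b = 2√26.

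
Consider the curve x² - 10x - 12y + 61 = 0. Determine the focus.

Only x is squared. Complete the square in x: (x - 5)² = 12(y - 3).
Vertex (5, 3); 4p = 12 so p = 3. Opens up.
Focus is p units from the vertex along the axis: (h, k + p).

(5, 6)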